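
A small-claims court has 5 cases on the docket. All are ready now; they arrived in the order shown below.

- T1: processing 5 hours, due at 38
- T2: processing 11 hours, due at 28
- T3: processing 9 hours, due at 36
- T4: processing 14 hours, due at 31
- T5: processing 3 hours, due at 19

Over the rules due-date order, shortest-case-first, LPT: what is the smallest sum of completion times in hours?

98

EDD (increasing due date): T5 T2 T4 T3 T1.
T5: 0→3
T2: 3→14
T4: 14→28
T3: 28→37
T1: 37→42
Sum = 3+14+28+37+42 = 124.
SPT (increasing processing time): T5 T1 T3 T2 T4.
T5: 0→3
T1: 3→8
T3: 8→17
T2: 17→28
T4: 28→42
Sum = 3+8+17+28+42 = 98.
LPT (decreasing processing time): T4 T2 T3 T1 T5.
T4: 0→14
T2: 14→25
T3: 25→34
T1: 34→39
T5: 39→42
Sum = 14+25+34+39+42 = 154.
EDD 124, SPT 98, LPT 154 → minimum 98.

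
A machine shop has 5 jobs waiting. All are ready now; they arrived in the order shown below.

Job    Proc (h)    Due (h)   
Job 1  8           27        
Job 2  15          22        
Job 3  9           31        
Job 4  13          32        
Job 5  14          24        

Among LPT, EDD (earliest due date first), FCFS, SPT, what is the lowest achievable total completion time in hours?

LPT (decreasing processing time): Job 2 Job 5 Job 4 Job 3 Job 1.
Job 2: 0→15
Job 5: 15→29
Job 4: 29→42
Job 3: 42→51
Job 1: 51→59
Sum = 15+29+42+51+59 = 196.
EDD (increasing due date): Job 2 Job 5 Job 1 Job 3 Job 4.
Job 2: 0→15
Job 5: 15→29
Job 1: 29→37
Job 3: 37→46
Job 4: 46→59
Sum = 15+29+37+46+59 = 186.
FIFO (arrival order): Job 1 Job 2 Job 3 Job 4 Job 5.
Job 1: 0→8
Job 2: 8→23
Job 3: 23→32
Job 4: 32→45
Job 5: 45→59
Sum = 8+23+32+45+59 = 167.
SPT (increasing processing time): Job 1 Job 3 Job 4 Job 5 Job 2.
Job 1: 0→8
Job 3: 8→17
Job 4: 17→30
Job 5: 30→44
Job 2: 44→59
Sum = 8+17+30+44+59 = 158.
LPT 196, EDD 186, FIFO 167, SPT 158 → minimum 158.

158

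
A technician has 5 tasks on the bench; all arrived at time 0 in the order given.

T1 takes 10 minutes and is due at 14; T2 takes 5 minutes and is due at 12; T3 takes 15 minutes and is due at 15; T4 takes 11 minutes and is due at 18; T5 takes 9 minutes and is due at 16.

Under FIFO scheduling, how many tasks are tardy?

FIFO (arrival order): T1 T2 T3 T4 T5.
T1: 0→10, due 14, tardiness 0
T2: 10→15, due 12, tardiness 3
T3: 15→30, due 15, tardiness 15
T4: 30→41, due 18, tardiness 23
T5: 41→50, due 16, tardiness 34
Late tasks: 4.

4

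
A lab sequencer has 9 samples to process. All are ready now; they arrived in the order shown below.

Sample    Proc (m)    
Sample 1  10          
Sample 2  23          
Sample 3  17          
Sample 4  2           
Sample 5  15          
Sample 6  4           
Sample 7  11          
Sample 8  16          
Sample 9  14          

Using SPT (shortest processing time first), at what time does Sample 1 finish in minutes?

16

SPT (increasing processing time): Sample 4 Sample 6 Sample 1 Sample 7 Sample 9 Sample 5 Sample 8 Sample 3 Sample 2.
Sample 4: 0→2
Sample 6: 2→6
Sample 1: 6→16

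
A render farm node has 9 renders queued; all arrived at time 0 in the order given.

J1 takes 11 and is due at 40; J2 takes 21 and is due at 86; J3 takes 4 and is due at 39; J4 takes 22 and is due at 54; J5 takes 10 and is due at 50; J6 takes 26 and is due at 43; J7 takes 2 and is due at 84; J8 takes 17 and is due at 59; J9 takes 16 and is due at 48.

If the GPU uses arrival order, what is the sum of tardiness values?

FIFO (arrival order): J1 J2 J3 J4 J5 J6 J7 J8 J9.
J1: 0→11, due 40, tardiness 0
J2: 11→32, due 86, tardiness 0
J3: 32→36, due 39, tardiness 0
J4: 36→58, due 54, tardiness 4
J5: 58→68, due 50, tardiness 18
J6: 68→94, due 43, tardiness 51
J7: 94→96, due 84, tardiness 12
J8: 96→113, due 59, tardiness 54
J9: 113→129, due 48, tardiness 81
Sum = 0+0+0+4+18+51+12+54+81 = 220.

220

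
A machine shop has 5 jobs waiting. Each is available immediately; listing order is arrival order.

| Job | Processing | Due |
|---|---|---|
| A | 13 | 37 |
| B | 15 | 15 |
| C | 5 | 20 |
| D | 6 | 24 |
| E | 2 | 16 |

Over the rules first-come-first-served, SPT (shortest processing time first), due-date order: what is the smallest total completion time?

FIFO (arrival order): A B C D E.
A: 0→13
B: 13→28
C: 28→33
D: 33→39
E: 39→41
Sum = 13+28+33+39+41 = 154.
SPT (increasing processing time): E C D A B.
E: 0→2
C: 2→7
D: 7→13
A: 13→26
B: 26→41
Sum = 2+7+13+26+41 = 89.
EDD (increasing due date): B E C D A.
B: 0→15
E: 15→17
C: 17→22
D: 22→28
A: 28→41
Sum = 15+17+22+28+41 = 123.
FIFO 154, SPT 89, EDD 123 → minimum 89.

89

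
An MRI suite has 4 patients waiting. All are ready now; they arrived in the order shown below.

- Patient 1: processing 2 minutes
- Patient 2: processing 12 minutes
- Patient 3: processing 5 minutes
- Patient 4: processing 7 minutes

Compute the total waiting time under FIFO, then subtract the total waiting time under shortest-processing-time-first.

FIFO (arrival order): Patient 1 Patient 2 Patient 3 Patient 4.
Patient 1: waits 0, runs 0→2
Patient 2: waits 2, runs 2→14
Patient 3: waits 14, runs 14→19
Patient 4: waits 19, runs 19→26
Sum = 0+2+14+19 = 35.
SPT (increasing processing time): Patient 1 Patient 3 Patient 4 Patient 2.
Patient 1: waits 0, runs 0→2
Patient 3: waits 2, runs 2→7
Patient 4: waits 7, runs 7→14
Patient 2: waits 14, runs 14→26
Sum = 0+2+7+14 = 23.
Difference = 35 − 23 = 12.

12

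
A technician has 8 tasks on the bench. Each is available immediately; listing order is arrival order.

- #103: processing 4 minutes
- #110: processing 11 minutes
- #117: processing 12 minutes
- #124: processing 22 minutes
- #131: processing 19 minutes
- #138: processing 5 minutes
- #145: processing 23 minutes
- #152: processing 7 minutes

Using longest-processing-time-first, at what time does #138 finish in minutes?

LPT (decreasing processing time): #145 #124 #131 #117 #110 #152 #138 #103.
#145: 0→23
#124: 23→45
#131: 45→64
#117: 64→76
#110: 76→87
#152: 87→94
#138: 94→99

99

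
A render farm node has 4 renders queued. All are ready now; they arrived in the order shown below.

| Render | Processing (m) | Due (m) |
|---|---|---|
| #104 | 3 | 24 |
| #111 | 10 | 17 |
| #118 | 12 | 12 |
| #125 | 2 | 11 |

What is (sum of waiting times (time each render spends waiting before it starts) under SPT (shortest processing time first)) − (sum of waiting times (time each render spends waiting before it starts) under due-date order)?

SPT (increasing processing time): #125 #104 #111 #118.
#125: waits 0, runs 0→2
#104: waits 2, runs 2→5
#111: waits 5, runs 5→15
#118: waits 15, runs 15→27
Sum = 0+2+5+15 = 22.
EDD (increasing due date): #125 #118 #111 #104.
#125: waits 0, runs 0→2
#118: waits 2, runs 2→14
#111: waits 14, runs 14→24
#104: waits 24, runs 24→27
Sum = 0+2+14+24 = 40.
Difference = 22 − 40 = -18.

-18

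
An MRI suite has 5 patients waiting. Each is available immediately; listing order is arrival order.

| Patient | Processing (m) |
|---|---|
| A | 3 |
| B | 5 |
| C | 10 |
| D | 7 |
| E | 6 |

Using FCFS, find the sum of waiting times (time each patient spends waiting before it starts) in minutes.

54

FIFO (arrival order): A B C D E.
A: waits 0, runs 0→3
B: waits 3, runs 3→8
C: waits 8, runs 8→18
D: waits 18, runs 18→25
E: waits 25, runs 25→31
Sum = 0+3+8+18+25 = 54.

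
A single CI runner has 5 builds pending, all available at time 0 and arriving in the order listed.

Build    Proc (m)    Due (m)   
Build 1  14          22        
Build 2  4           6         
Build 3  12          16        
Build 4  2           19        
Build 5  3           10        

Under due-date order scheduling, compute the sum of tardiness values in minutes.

EDD (increasing due date): Build 2 Build 5 Build 3 Build 4 Build 1.
Build 2: 0→4, due 6, tardiness 0
Build 5: 4→7, due 10, tardiness 0
Build 3: 7→19, due 16, tardiness 3
Build 4: 19→21, due 19, tardiness 2
Build 1: 21→35, due 22, tardiness 13
Sum = 0+0+3+2+13 = 18.

18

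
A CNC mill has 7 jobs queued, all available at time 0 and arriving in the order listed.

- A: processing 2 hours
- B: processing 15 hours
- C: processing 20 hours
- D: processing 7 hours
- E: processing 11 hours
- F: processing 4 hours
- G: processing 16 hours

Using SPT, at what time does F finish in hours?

6

SPT (increasing processing time): A F D E B G C.
A: 0→2
F: 2→6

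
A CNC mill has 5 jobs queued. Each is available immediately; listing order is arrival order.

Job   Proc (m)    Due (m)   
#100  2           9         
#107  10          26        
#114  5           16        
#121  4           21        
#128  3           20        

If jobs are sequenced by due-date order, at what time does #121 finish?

14

EDD (increasing due date): #100 #114 #128 #121 #107.
#100: 0→2
#114: 2→7
#128: 7→10
#121: 10→14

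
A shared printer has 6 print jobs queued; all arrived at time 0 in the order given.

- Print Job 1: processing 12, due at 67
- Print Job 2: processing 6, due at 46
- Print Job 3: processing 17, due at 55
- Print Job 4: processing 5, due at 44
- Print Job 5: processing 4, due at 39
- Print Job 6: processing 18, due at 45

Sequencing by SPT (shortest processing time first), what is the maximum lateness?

SPT (increasing processing time): Print Job 5 Print Job 4 Print Job 2 Print Job 1 Print Job 3 Print Job 6.
Print Job 5: 0→4, due 39, lateness -35
Print Job 4: 4→9, due 44, lateness -35
Print Job 2: 9→15, due 46, lateness -31
Print Job 1: 15→27, due 67, lateness -40
Print Job 3: 27→44, due 55, lateness -11
Print Job 6: 44→62, due 45, lateness 17
Maximum = 17.

17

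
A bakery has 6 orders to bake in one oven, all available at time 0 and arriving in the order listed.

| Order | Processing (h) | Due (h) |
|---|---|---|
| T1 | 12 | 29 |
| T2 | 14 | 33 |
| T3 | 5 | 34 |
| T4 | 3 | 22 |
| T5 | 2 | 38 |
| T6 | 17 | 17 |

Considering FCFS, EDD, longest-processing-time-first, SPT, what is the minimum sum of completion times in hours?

128

FIFO (arrival order): T1 T2 T3 T4 T5 T6.
T1: 0→12
T2: 12→26
T3: 26→31
T4: 31→34
T5: 34→36
T6: 36→53
Sum = 12+26+31+34+36+53 = 192.
EDD (increasing due date): T6 T4 T1 T2 T3 T5.
T6: 0→17
T4: 17→20
T1: 20→32
T2: 32→46
T3: 46→51
T5: 51→53
Sum = 17+20+32+46+51+53 = 219.
LPT (decreasing processing time): T6 T2 T1 T3 T4 T5.
T6: 0→17
T2: 17→31
T1: 31→43
T3: 43→48
T4: 48→51
T5: 51→53
Sum = 17+31+43+48+51+53 = 243.
SPT (increasing processing time): T5 T4 T3 T1 T2 T6.
T5: 0→2
T4: 2→5
T3: 5→10
T1: 10→22
T2: 22→36
T6: 36→53
Sum = 2+5+10+22+36+53 = 128.
FIFO 192, EDD 219, LPT 243, SPT 128 → minimum 128.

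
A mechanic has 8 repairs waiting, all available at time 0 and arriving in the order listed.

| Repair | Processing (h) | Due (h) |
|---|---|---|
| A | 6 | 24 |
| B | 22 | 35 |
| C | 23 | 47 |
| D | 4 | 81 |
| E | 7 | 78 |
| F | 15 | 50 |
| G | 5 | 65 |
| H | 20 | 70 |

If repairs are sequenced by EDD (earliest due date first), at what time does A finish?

EDD (increasing due date): A B C F G H E D.
A: 0→6

6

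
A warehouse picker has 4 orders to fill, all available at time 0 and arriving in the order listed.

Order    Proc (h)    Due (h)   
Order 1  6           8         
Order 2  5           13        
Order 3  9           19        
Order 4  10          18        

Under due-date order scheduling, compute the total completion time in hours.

68

EDD (increasing due date): Order 1 Order 2 Order 4 Order 3.
Order 1: 0→6
Order 2: 6→11
Order 4: 11→21
Order 3: 21→30
Sum = 6+11+21+30 = 68.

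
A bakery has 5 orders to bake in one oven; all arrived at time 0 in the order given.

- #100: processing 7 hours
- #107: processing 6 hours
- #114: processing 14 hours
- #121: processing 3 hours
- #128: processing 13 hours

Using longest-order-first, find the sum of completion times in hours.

158

LPT (decreasing processing time): #114 #128 #100 #107 #121.
#114: 0→14
#128: 14→27
#100: 27→34
#107: 34→40
#121: 40→43
Sum = 14+27+34+40+43 = 158.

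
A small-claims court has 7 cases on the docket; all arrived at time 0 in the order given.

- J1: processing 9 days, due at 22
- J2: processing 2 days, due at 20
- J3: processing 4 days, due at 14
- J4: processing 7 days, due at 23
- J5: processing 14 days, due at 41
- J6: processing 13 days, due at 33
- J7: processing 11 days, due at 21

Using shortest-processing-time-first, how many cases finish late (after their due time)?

3

SPT (increasing processing time): J2 J3 J4 J1 J7 J6 J5.
J2: 0→2, due 20, tardiness 0
J3: 2→6, due 14, tardiness 0
J4: 6→13, due 23, tardiness 0
J1: 13→22, due 22, tardiness 0
J7: 22→33, due 21, tardiness 12
J6: 33→46, due 33, tardiness 13
J5: 46→60, due 41, tardiness 19
Late cases: 3.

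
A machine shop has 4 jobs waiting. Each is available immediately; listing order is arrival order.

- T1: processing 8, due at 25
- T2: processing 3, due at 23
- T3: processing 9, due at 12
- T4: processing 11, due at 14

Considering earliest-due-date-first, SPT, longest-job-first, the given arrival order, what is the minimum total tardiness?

12

EDD (increasing due date): T3 T4 T2 T1.
T3: 0→9, due 12, tardiness 0
T4: 9→20, due 14, tardiness 6
T2: 20→23, due 23, tardiness 0
T1: 23→31, due 25, tardiness 6
Sum = 0+6+0+6 = 12.
SPT (increasing processing time): T2 T1 T3 T4.
T2: 0→3, due 23, tardiness 0
T1: 3→11, due 25, tardiness 0
T3: 11→20, due 12, tardiness 8
T4: 20→31, due 14, tardiness 17
Sum = 0+0+8+17 = 25.
LPT (decreasing processing time): T4 T3 T1 T2.
T4: 0→11, due 14, tardiness 0
T3: 11→20, due 12, tardiness 8
T1: 20→28, due 25, tardiness 3
T2: 28→31, due 23, tardiness 8
Sum = 0+8+3+8 = 19.
FIFO (arrival order): T1 T2 T3 T4.
T1: 0→8, due 25, tardiness 0
T2: 8→11, due 23, tardiness 0
T3: 11→20, due 12, tardiness 8
T4: 20→31, due 14, tardiness 17
Sum = 0+0+8+17 = 25.
EDD 12, SPT 25, LPT 19, FIFO 25 → minimum 12.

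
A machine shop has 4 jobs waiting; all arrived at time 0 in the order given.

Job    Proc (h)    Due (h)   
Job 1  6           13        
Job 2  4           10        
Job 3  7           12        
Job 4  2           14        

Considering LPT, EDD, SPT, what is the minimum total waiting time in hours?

LPT (decreasing processing time): Job 3 Job 1 Job 2 Job 4.
Job 3: waits 0, runs 0→7
Job 1: waits 7, runs 7→13
Job 2: waits 13, runs 13→17
Job 4: waits 17, runs 17→19
Sum = 0+7+13+17 = 37.
EDD (increasing due date): Job 2 Job 3 Job 1 Job 4.
Job 2: waits 0, runs 0→4
Job 3: waits 4, runs 4→11
Job 1: waits 11, runs 11→17
Job 4: waits 17, runs 17→19
Sum = 0+4+11+17 = 32.
SPT (increasing processing time): Job 4 Job 2 Job 1 Job 3.
Job 4: waits 0, runs 0→2
Job 2: waits 2, runs 2→6
Job 1: waits 6, runs 6→12
Job 3: waits 12, runs 12→19
Sum = 0+2+6+12 = 20.
LPT 37, EDD 32, SPT 20 → minimum 20.

20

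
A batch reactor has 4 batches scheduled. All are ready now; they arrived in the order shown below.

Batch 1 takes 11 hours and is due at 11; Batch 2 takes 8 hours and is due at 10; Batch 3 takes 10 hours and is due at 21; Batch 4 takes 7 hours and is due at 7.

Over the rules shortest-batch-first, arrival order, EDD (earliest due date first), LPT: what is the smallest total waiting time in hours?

47

SPT (increasing processing time): Batch 4 Batch 2 Batch 3 Batch 1.
Batch 4: waits 0, runs 0→7
Batch 2: waits 7, runs 7→15
Batch 3: waits 15, runs 15→25
Batch 1: waits 25, runs 25→36
Sum = 0+7+15+25 = 47.
FIFO (arrival order): Batch 1 Batch 2 Batch 3 Batch 4.
Batch 1: waits 0, runs 0→11
Batch 2: waits 11, runs 11→19
Batch 3: waits 19, runs 19→29
Batch 4: waits 29, runs 29→36
Sum = 0+11+19+29 = 59.
EDD (increasing due date): Batch 4 Batch 2 Batch 1 Batch 3.
Batch 4: waits 0, runs 0→7
Batch 2: waits 7, runs 7→15
Batch 1: waits 15, runs 15→26
Batch 3: waits 26, runs 26→36
Sum = 0+7+15+26 = 48.
LPT (decreasing processing time): Batch 1 Batch 3 Batch 2 Batch 4.
Batch 1: waits 0, runs 0→11
Batch 3: waits 11, runs 11→21
Batch 2: waits 21, runs 21→29
Batch 4: waits 29, runs 29→36
Sum = 0+11+21+29 = 61.
SPT 47, FIFO 59, EDD 48, LPT 61 → minimum 47.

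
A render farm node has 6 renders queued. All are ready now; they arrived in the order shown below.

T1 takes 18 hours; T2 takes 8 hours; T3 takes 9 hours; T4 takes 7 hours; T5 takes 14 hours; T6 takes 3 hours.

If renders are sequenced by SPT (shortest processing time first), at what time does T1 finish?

59

SPT (increasing processing time): T6 T4 T2 T3 T5 T1.
T6: 0→3
T4: 3→10
T2: 10→18
T3: 18→27
T5: 27→41
T1: 41→59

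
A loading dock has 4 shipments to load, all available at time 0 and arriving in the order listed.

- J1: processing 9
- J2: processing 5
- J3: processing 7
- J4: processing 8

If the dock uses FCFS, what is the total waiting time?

FIFO (arrival order): J1 J2 J3 J4.
J1: waits 0, runs 0→9
J2: waits 9, runs 9→14
J3: waits 14, runs 14→21
J4: waits 21, runs 21→29
Sum = 0+9+14+21 = 44.

44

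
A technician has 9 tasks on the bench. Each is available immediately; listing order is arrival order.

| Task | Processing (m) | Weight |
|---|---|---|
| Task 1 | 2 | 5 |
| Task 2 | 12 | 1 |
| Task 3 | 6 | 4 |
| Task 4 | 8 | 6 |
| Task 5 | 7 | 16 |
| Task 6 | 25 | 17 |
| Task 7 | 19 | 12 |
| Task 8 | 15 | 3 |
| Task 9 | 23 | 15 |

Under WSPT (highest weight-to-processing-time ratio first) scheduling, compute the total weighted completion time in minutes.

3739

WSPT (decreasing weight/processing-time ratio): Task 1 Task 5 Task 4 Task 6 Task 3 Task 9 Task 7 Task 8 Task 2.
Task 1: finishes 2, weight 5, w·C = 10
Task 5: finishes 9, weight 16, w·C = 144
Task 4: finishes 17, weight 6, w·C = 102
Task 6: finishes 42, weight 17, w·C = 714
Task 3: finishes 48, weight 4, w·C = 192
Task 9: finishes 71, weight 15, w·C = 1065
Task 7: finishes 90, weight 12, w·C = 1080
Task 8: finishes 105, weight 3, w·C = 315
Task 2: finishes 117, weight 1, w·C = 117
Sum = 10+144+102+714+192+1065+1080+315+117 = 3739.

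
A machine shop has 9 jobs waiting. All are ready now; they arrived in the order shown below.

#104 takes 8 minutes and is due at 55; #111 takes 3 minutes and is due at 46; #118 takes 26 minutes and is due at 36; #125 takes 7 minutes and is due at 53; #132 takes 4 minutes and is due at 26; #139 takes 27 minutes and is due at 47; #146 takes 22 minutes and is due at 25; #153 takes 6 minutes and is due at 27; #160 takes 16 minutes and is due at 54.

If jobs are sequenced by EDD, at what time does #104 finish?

EDD (increasing due date): #146 #132 #153 #118 #111 #139 #125 #160 #104.
#146: 0→22
#132: 22→26
#153: 26→32
#118: 32→58
#111: 58→61
#139: 61→88
#125: 88→95
#160: 95→111
#104: 111→119

119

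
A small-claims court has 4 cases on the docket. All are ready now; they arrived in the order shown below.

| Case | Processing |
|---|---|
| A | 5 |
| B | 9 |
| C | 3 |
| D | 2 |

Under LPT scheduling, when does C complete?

LPT (decreasing processing time): B A C D.
B: 0→9
A: 9→14
C: 14→17

17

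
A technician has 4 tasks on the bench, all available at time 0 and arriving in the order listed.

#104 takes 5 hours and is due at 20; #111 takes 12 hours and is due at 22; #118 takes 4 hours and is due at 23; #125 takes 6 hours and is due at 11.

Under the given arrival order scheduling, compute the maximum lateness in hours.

FIFO (arrival order): #104 #111 #118 #125.
#104: 0→5, due 20, lateness -15
#111: 5→17, due 22, lateness -5
#118: 17→21, due 23, lateness -2
#125: 21→27, due 11, lateness 16
Maximum = 16.

16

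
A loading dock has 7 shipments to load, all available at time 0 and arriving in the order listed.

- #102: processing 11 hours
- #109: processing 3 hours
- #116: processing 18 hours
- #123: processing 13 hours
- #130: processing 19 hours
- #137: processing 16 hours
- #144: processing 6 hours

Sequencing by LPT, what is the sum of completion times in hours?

421

LPT (decreasing processing time): #130 #116 #137 #123 #102 #144 #109.
#130: 0→19
#116: 19→37
#137: 37→53
#123: 53→66
#102: 66→77
#144: 77→83
#109: 83→86
Sum = 19+37+53+66+77+83+86 = 421.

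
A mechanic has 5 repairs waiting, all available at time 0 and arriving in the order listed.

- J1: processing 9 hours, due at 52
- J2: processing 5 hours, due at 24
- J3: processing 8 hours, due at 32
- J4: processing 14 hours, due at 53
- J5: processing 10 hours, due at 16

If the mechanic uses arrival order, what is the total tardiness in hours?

FIFO (arrival order): J1 J2 J3 J4 J5.
J1: 0→9, due 52, tardiness 0
J2: 9→14, due 24, tardiness 0
J3: 14→22, due 32, tardiness 0
J4: 22→36, due 53, tardiness 0
J5: 36→46, due 16, tardiness 30
Sum = 0+0+0+0+30 = 30.

30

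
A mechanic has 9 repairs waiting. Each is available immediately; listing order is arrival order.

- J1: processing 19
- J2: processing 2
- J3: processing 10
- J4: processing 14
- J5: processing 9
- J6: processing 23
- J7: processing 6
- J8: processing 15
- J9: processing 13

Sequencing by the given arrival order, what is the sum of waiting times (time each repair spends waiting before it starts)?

FIFO (arrival order): J1 J2 J3 J4 J5 J6 J7 J8 J9.
J1: waits 0, runs 0→19
J2: waits 19, runs 19→21
J3: waits 21, runs 21→31
J4: waits 31, runs 31→45
J5: waits 45, runs 45→54
J6: waits 54, runs 54→77
J7: waits 77, runs 77→83
J8: waits 83, runs 83→98
J9: waits 98, runs 98→111
Sum = 0+19+21+31+45+54+77+83+98 = 428.

428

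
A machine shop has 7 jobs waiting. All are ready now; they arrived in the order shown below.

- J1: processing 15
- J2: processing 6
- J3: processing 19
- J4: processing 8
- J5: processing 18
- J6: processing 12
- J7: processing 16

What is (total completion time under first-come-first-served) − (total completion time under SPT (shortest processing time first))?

49

FIFO (arrival order): J1 J2 J3 J4 J5 J6 J7.
J1: 0→15
J2: 15→21
J3: 21→40
J4: 40→48
J5: 48→66
J6: 66→78
J7: 78→94
Sum = 15+21+40+48+66+78+94 = 362.
SPT (increasing processing time): J2 J4 J6 J1 J7 J5 J3.
J2: 0→6
J4: 6→14
J6: 14→26
J1: 26→41
J7: 41→57
J5: 57→75
J3: 75→94
Sum = 6+14+26+41+57+75+94 = 313.
Difference = 362 − 313 = 49.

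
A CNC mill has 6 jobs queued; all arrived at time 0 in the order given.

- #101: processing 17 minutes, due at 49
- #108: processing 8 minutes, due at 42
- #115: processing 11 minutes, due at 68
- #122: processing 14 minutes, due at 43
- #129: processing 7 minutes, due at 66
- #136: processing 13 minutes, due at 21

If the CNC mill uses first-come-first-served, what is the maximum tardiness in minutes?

FIFO (arrival order): #101 #108 #115 #122 #129 #136.
#101: 0→17, due 49, tardiness 0
#108: 17→25, due 42, tardiness 0
#115: 25→36, due 68, tardiness 0
#122: 36→50, due 43, tardiness 7
#129: 50→57, due 66, tardiness 0
#136: 57→70, due 21, tardiness 49
Maximum = 49.

49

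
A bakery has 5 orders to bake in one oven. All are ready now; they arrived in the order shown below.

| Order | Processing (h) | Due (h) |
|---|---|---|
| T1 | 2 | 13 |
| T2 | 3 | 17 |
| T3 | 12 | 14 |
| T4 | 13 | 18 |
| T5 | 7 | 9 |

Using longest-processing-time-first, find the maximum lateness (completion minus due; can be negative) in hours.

LPT (decreasing processing time): T4 T3 T5 T2 T1.
T4: 0→13, due 18, lateness -5
T3: 13→25, due 14, lateness 11
T5: 25→32, due 9, lateness 23
T2: 32→35, due 17, lateness 18
T1: 35→37, due 13, lateness 24
Maximum = 24.

24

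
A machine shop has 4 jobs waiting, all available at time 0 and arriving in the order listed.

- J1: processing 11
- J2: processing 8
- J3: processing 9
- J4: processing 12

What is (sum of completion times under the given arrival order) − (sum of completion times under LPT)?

FIFO (arrival order): J1 J2 J3 J4.
J1: 0→11
J2: 11→19
J3: 19→28
J4: 28→40
Sum = 11+19+28+40 = 98.
LPT (decreasing processing time): J4 J1 J3 J2.
J4: 0→12
J1: 12→23
J3: 23→32
J2: 32→40
Sum = 12+23+32+40 = 107.
Difference = 98 − 107 = -9.

-9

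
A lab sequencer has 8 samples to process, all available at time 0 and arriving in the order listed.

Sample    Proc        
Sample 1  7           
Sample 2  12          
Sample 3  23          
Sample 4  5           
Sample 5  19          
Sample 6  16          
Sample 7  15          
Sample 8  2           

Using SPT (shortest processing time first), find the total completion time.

322

SPT (increasing processing time): Sample 8 Sample 4 Sample 1 Sample 2 Sample 7 Sample 6 Sample 5 Sample 3.
Sample 8: 0→2
Sample 4: 2→7
Sample 1: 7→14
Sample 2: 14→26
Sample 7: 26→41
Sample 6: 41→57
Sample 5: 57→76
Sample 3: 76→99
Sum = 2+7+14+26+41+57+76+99 = 322.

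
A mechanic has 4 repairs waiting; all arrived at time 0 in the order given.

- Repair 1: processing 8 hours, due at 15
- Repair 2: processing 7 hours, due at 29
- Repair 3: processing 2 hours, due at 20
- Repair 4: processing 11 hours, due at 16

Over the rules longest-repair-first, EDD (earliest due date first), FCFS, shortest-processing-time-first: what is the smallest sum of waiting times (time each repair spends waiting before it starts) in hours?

28

LPT (decreasing processing time): Repair 4 Repair 1 Repair 2 Repair 3.
Repair 4: waits 0, runs 0→11
Repair 1: waits 11, runs 11→19
Repair 2: waits 19, runs 19→26
Repair 3: waits 26, runs 26→28
Sum = 0+11+19+26 = 56.
EDD (increasing due date): Repair 1 Repair 4 Repair 3 Repair 2.
Repair 1: waits 0, runs 0→8
Repair 4: waits 8, runs 8→19
Repair 3: waits 19, runs 19→21
Repair 2: waits 21, runs 21→28
Sum = 0+8+19+21 = 48.
FIFO (arrival order): Repair 1 Repair 2 Repair 3 Repair 4.
Repair 1: waits 0, runs 0→8
Repair 2: waits 8, runs 8→15
Repair 3: waits 15, runs 15→17
Repair 4: waits 17, runs 17→28
Sum = 0+8+15+17 = 40.
SPT (increasing processing time): Repair 3 Repair 2 Repair 1 Repair 4.
Repair 3: waits 0, runs 0→2
Repair 2: waits 2, runs 2→9
Repair 1: waits 9, runs 9→17
Repair 4: waits 17, runs 17→28
Sum = 0+2+9+17 = 28.
LPT 56, EDD 48, FIFO 40, SPT 28 → minimum 28.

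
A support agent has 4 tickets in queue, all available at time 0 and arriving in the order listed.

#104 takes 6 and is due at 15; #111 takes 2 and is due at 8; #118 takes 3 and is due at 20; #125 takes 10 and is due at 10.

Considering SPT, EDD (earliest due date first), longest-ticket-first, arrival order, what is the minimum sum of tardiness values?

6

SPT (increasing processing time): #111 #118 #104 #125.
#111: 0→2, due 8, tardiness 0
#118: 2→5, due 20, tardiness 0
#104: 5→11, due 15, tardiness 0
#125: 11→21, due 10, tardiness 11
Sum = 0+0+0+11 = 11.
EDD (increasing due date): #111 #125 #104 #118.
#111: 0→2, due 8, tardiness 0
#125: 2→12, due 10, tardiness 2
#104: 12→18, due 15, tardiness 3
#118: 18→21, due 20, tardiness 1
Sum = 0+2+3+1 = 6.
LPT (decreasing processing time): #125 #104 #118 #111.
#125: 0→10, due 10, tardiness 0
#104: 10→16, due 15, tardiness 1
#118: 16→19, due 20, tardiness 0
#111: 19→21, due 8, tardiness 13
Sum = 0+1+0+13 = 14.
FIFO (arrival order): #104 #111 #118 #125.
#104: 0→6, due 15, tardiness 0
#111: 6→8, due 8, tardiness 0
#118: 8→11, due 20, tardiness 0
#125: 11→21, due 10, tardiness 11
Sum = 0+0+0+11 = 11.
SPT 11, EDD 6, LPT 14, FIFO 11 → minimum 6.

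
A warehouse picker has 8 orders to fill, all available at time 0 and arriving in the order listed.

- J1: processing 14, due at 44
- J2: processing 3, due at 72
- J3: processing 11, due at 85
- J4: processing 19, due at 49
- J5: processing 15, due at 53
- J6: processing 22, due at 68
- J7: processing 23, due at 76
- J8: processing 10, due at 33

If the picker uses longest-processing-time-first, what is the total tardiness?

235

LPT (decreasing processing time): J7 J6 J4 J5 J1 J3 J8 J2.
J7: 0→23, due 76, tardiness 0
J6: 23→45, due 68, tardiness 0
J4: 45→64, due 49, tardiness 15
J5: 64→79, due 53, tardiness 26
J1: 79→93, due 44, tardiness 49
J3: 93→104, due 85, tardiness 19
J8: 104→114, due 33, tardiness 81
J2: 114→117, due 72, tardiness 45
Sum = 0+0+15+26+49+19+81+45 = 235.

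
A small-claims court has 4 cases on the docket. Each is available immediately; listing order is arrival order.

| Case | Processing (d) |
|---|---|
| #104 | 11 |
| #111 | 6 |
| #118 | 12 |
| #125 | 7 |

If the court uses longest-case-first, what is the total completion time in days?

LPT (decreasing processing time): #118 #104 #125 #111.
#118: 0→12
#104: 12→23
#125: 23→30
#111: 30→36
Sum = 12+23+30+36 = 101.

101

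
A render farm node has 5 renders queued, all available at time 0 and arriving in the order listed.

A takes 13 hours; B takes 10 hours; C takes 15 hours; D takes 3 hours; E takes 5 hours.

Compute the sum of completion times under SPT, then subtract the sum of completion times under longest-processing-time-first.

-64

SPT (increasing processing time): D E B A C.
D: 0→3
E: 3→8
B: 8→18
A: 18→31
C: 31→46
Sum = 3+8+18+31+46 = 106.
LPT (decreasing processing time): C A B E D.
C: 0→15
A: 15→28
B: 28→38
E: 38→43
D: 43→46
Sum = 15+28+38+43+46 = 170.
Difference = 106 − 170 = -64.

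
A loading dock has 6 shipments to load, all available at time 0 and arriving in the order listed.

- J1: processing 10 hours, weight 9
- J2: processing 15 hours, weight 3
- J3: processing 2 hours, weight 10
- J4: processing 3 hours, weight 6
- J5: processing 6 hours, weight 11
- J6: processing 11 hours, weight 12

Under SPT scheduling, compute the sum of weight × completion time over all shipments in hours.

SPT (increasing processing time): J3 J4 J5 J1 J6 J2.
J3: finishes 2, weight 10, w·C = 20
J4: finishes 5, weight 6, w·C = 30
J5: finishes 11, weight 11, w·C = 121
J1: finishes 21, weight 9, w·C = 189
J6: finishes 32, weight 12, w·C = 384
J2: finishes 47, weight 3, w·C = 141
Sum = 20+30+121+189+384+141 = 885.

885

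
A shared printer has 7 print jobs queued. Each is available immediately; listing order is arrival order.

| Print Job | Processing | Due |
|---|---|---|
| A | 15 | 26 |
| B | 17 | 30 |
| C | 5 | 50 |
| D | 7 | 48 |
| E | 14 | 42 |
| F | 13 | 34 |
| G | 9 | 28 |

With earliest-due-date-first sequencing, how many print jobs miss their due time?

EDD (increasing due date): A G B F E D C.
A: 0→15, due 26, tardiness 0
G: 15→24, due 28, tardiness 0
B: 24→41, due 30, tardiness 11
F: 41→54, due 34, tardiness 20
E: 54→68, due 42, tardiness 26
D: 68→75, due 48, tardiness 27
C: 75→80, due 50, tardiness 30
Late print jobs: 5.

5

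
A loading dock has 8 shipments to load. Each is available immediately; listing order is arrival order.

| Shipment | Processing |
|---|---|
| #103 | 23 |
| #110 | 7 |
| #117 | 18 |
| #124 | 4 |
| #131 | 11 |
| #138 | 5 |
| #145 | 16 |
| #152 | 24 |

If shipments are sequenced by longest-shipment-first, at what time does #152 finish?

LPT (decreasing processing time): #152 #103 #117 #145 #131 #110 #138 #124.
#152: 0→24

24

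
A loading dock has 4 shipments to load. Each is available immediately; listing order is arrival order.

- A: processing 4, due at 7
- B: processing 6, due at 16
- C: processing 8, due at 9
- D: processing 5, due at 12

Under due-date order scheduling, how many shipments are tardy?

3

EDD (increasing due date): A C D B.
A: 0→4, due 7, tardiness 0
C: 4→12, due 9, tardiness 3
D: 12→17, due 12, tardiness 5
B: 17→23, due 16, tardiness 7
Late shipments: 3.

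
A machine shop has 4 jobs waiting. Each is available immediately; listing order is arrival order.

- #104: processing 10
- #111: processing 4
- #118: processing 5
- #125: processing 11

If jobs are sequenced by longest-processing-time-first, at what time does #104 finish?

LPT (decreasing processing time): #125 #104 #118 #111.
#125: 0→11
#104: 11→21

21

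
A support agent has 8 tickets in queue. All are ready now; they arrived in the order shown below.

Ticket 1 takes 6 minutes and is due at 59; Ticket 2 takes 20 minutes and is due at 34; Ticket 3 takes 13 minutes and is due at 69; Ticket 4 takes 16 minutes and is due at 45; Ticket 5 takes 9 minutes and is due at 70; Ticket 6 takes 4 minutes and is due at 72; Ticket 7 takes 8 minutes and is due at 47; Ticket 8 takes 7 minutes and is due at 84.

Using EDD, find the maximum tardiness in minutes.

4

EDD (increasing due date): Ticket 2 Ticket 4 Ticket 7 Ticket 1 Ticket 3 Ticket 5 Ticket 6 Ticket 8.
Ticket 2: 0→20, due 34, tardiness 0
Ticket 4: 20→36, due 45, tardiness 0
Ticket 7: 36→44, due 47, tardiness 0
Ticket 1: 44→50, due 59, tardiness 0
Ticket 3: 50→63, due 69, tardiness 0
Ticket 5: 63→72, due 70, tardiness 2
Ticket 6: 72→76, due 72, tardiness 4
Ticket 8: 76→83, due 84, tardiness 0
Maximum = 4.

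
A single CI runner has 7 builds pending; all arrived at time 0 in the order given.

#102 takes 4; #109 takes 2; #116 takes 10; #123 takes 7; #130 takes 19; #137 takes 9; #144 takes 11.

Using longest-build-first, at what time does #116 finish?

LPT (decreasing processing time): #130 #144 #116 #137 #123 #102 #109.
#130: 0→19
#144: 19→30
#116: 30→40

40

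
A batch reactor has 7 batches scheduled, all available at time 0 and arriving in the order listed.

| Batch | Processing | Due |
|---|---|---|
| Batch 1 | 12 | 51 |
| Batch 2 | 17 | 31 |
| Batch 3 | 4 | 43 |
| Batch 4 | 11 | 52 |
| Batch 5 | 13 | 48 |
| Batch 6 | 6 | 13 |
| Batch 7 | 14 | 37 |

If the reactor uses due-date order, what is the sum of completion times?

EDD (increasing due date): Batch 6 Batch 2 Batch 7 Batch 3 Batch 5 Batch 1 Batch 4.
Batch 6: 0→6
Batch 2: 6→23
Batch 7: 23→37
Batch 3: 37→41
Batch 5: 41→54
Batch 1: 54→66
Batch 4: 66→77
Sum = 6+23+37+41+54+66+77 = 304.

304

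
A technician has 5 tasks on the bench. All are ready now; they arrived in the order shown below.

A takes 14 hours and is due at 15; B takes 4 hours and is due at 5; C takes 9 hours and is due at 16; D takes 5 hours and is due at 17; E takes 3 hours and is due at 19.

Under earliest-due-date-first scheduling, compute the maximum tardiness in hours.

16

EDD (increasing due date): B A C D E.
B: 0→4, due 5, tardiness 0
A: 4→18, due 15, tardiness 3
C: 18→27, due 16, tardiness 11
D: 27→32, due 17, tardiness 15
E: 32→35, due 19, tardiness 16
Maximum = 16.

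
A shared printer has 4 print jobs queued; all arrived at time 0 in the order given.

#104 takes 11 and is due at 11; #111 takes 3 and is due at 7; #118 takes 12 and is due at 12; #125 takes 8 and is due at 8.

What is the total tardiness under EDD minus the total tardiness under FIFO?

EDD (increasing due date): #111 #125 #104 #118.
#111: 0→3, due 7, tardiness 0
#125: 3→11, due 8, tardiness 3
#104: 11→22, due 11, tardiness 11
#118: 22→34, due 12, tardiness 22
Sum = 0+3+11+22 = 36.
FIFO (arrival order): #104 #111 #118 #125.
#104: 0→11, due 11, tardiness 0
#111: 11→14, due 7, tardiness 7
#118: 14→26, due 12, tardiness 14
#125: 26→34, due 8, tardiness 26
Sum = 0+7+14+26 = 47.
Difference = 36 − 47 = -11.

-11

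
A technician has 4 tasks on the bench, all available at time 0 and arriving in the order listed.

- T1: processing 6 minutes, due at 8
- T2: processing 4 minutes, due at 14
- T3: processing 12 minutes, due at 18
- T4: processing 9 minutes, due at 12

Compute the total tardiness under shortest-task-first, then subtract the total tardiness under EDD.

SPT (increasing processing time): T2 T1 T4 T3.
T2: 0→4, due 14, tardiness 0
T1: 4→10, due 8, tardiness 2
T4: 10→19, due 12, tardiness 7
T3: 19→31, due 18, tardiness 13
Sum = 0+2+7+13 = 22.
EDD (increasing due date): T1 T4 T2 T3.
T1: 0→6, due 8, tardiness 0
T4: 6→15, due 12, tardiness 3
T2: 15→19, due 14, tardiness 5
T3: 19→31, due 18, tardiness 13
Sum = 0+3+5+13 = 21.
Difference = 22 − 21 = 1.

1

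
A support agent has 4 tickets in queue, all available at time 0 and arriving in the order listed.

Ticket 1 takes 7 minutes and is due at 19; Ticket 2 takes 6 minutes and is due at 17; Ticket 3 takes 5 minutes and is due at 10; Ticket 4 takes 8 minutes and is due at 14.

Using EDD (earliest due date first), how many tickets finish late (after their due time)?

2

EDD (increasing due date): Ticket 3 Ticket 4 Ticket 2 Ticket 1.
Ticket 3: 0→5, due 10, tardiness 0
Ticket 4: 5→13, due 14, tardiness 0
Ticket 2: 13→19, due 17, tardiness 2
Ticket 1: 19→26, due 19, tardiness 7
Late tickets: 2.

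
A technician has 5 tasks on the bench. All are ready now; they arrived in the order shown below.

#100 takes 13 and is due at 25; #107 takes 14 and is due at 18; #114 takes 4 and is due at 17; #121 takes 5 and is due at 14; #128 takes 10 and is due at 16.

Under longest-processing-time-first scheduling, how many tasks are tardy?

4

LPT (decreasing processing time): #107 #100 #128 #121 #114.
#107: 0→14, due 18, tardiness 0
#100: 14→27, due 25, tardiness 2
#128: 27→37, due 16, tardiness 21
#121: 37→42, due 14, tardiness 28
#114: 42→46, due 17, tardiness 29
Late tasks: 4.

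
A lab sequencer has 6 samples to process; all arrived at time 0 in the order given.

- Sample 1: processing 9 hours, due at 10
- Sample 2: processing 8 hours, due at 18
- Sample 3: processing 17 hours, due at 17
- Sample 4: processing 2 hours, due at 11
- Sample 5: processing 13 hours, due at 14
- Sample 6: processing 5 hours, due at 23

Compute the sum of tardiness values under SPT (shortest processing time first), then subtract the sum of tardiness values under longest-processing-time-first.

-72

SPT (increasing processing time): Sample 4 Sample 6 Sample 2 Sample 1 Sample 5 Sample 3.
Sample 4: 0→2, due 11, tardiness 0
Sample 6: 2→7, due 23, tardiness 0
Sample 2: 7→15, due 18, tardiness 0
Sample 1: 15→24, due 10, tardiness 14
Sample 5: 24→37, due 14, tardiness 23
Sample 3: 37→54, due 17, tardiness 37
Sum = 0+0+0+14+23+37 = 74.
LPT (decreasing processing time): Sample 3 Sample 5 Sample 1 Sample 2 Sample 6 Sample 4.
Sample 3: 0→17, due 17, tardiness 0
Sample 5: 17→30, due 14, tardiness 16
Sample 1: 30→39, due 10, tardiness 29
Sample 2: 39→47, due 18, tardiness 29
Sample 6: 47→52, due 23, tardiness 29
Sample 4: 52→54, due 11, tardiness 43
Sum = 0+16+29+29+29+43 = 146.
Difference = 74 − 146 = -72.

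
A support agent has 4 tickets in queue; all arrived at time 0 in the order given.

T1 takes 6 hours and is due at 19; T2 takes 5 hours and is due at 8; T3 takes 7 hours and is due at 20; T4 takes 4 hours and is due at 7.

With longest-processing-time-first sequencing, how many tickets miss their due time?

2

LPT (decreasing processing time): T3 T1 T2 T4.
T3: 0→7, due 20, tardiness 0
T1: 7→13, due 19, tardiness 0
T2: 13→18, due 8, tardiness 10
T4: 18→22, due 7, tardiness 15
Late tickets: 2.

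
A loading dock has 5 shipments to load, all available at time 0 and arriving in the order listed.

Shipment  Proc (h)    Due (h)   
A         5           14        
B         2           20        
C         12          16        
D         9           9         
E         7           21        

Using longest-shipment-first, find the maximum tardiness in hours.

LPT (decreasing processing time): C D E A B.
C: 0→12, due 16, tardiness 0
D: 12→21, due 9, tardiness 12
E: 21→28, due 21, tardiness 7
A: 28→33, due 14, tardiness 19
B: 33→35, due 20, tardiness 15
Maximum = 19.

19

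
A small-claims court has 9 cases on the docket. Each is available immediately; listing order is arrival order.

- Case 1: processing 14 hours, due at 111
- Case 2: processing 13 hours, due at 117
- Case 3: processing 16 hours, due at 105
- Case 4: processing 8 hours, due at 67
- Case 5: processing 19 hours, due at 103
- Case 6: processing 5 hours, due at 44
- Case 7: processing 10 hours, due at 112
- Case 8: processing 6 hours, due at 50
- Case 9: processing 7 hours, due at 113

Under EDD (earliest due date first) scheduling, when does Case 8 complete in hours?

EDD (increasing due date): Case 6 Case 8 Case 4 Case 5 Case 3 Case 1 Case 7 Case 9 Case 2.
Case 6: 0→5
Case 8: 5→11

11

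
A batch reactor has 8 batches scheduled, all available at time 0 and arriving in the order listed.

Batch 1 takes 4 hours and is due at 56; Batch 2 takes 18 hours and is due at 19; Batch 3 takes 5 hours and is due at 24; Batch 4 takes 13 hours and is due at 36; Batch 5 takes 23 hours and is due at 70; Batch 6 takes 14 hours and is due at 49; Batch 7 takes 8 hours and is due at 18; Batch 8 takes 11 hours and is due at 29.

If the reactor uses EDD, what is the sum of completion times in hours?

EDD (increasing due date): Batch 7 Batch 2 Batch 3 Batch 8 Batch 4 Batch 6 Batch 1 Batch 5.
Batch 7: 0→8
Batch 2: 8→26
Batch 3: 26→31
Batch 8: 31→42
Batch 4: 42→55
Batch 6: 55→69
Batch 1: 69→73
Batch 5: 73→96
Sum = 8+26+31+42+55+69+73+96 = 400.

400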